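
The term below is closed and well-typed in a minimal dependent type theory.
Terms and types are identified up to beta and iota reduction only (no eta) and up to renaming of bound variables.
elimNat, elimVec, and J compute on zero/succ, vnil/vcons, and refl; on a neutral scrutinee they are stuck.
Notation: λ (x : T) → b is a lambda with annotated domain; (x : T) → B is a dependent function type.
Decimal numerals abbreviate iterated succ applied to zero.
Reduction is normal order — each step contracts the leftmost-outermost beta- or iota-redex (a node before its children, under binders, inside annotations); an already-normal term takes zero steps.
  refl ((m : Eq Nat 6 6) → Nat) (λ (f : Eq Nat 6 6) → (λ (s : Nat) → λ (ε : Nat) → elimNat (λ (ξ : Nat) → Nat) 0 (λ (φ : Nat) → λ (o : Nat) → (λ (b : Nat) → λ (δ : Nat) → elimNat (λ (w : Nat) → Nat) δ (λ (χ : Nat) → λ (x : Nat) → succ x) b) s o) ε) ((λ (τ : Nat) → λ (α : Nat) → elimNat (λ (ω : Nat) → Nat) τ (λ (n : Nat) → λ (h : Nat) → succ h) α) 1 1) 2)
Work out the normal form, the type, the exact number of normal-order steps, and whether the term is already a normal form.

reduced normal form:
  refl ((m : Eq Nat 6 6) → Nat) (λ (f : Eq Nat 6 6) → 4)
inferred type:
  Eq ((m : Eq Nat 6 6) → Nat) (λ (f : Eq Nat 6 6) → 4) (λ (s : Eq Nat 6 6) → 4)
normal-order step count: 39
already normal: no
first contracted redex: a beta-redex


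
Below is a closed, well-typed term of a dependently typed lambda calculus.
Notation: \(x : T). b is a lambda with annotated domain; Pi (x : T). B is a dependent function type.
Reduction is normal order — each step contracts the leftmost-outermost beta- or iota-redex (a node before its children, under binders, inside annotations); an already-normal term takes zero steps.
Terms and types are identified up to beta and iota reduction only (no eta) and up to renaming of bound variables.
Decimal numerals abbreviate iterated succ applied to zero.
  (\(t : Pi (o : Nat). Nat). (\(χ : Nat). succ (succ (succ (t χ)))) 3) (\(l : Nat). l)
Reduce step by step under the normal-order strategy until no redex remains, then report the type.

normal-order reduction sequence:
  (\(t : Pi (o : Nat). Nat). (\(χ : Nat). succ (succ (succ (t χ)))) 3) (\(l : Nat). l)
  ~> (\(t : Nat). succ (succ (succ ((\(o : Nat). o) t)))) 3
  ~> succ (succ (succ ((\(t : Nat). t) 3)))
  ~> 6
the term's type:
  Nat


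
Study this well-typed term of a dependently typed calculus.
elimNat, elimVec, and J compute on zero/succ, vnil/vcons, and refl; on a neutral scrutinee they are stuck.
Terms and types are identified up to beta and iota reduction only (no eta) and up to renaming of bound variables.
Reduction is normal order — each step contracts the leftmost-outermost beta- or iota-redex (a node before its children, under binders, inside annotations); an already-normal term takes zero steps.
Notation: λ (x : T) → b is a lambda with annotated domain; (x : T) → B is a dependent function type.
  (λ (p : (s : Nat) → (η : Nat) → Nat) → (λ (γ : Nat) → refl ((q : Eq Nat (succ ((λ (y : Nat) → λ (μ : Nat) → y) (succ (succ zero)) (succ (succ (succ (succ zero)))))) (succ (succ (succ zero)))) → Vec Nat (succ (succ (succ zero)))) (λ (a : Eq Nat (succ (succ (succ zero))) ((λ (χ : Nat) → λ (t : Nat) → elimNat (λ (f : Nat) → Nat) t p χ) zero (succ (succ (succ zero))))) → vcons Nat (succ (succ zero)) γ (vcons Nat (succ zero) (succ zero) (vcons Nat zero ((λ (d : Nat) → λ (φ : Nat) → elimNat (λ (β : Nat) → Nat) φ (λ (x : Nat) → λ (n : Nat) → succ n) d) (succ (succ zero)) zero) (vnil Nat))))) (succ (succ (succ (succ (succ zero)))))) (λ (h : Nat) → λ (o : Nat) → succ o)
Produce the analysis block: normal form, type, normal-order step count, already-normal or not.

reduced normal form:
  refl ((p : Eq Nat (succ (succ (succ zero))) (succ (succ (succ zero)))) → Vec Nat (succ (succ (succ zero)))) (λ (s : Eq Nat (succ (succ (succ zero))) (succ (succ (succ zero)))) → vcons Nat (succ (succ zero)) (succ (succ (succ (succ (succ zero))))) (vcons Nat (succ zero) (succ zero) (vcons Nat zero (succ (succ zero)) (vnil Nat))))
type:
  Eq ((p : Eq Nat (succ (succ (succ zero))) (succ (succ (succ zero)))) → Vec Nat (succ (succ (succ zero)))) (λ (s : Eq Nat (succ (succ (succ zero))) (succ (succ (succ zero)))) → vcons Nat (succ (succ zero)) (succ (succ (succ (succ (succ zero))))) (vcons Nat (succ zero) (succ zero) (vcons Nat zero (succ (succ zero)) (vnil Nat)))) (λ (η : Eq Nat (succ (succ (succ zero))) (succ (succ (succ zero)))) → vcons Nat (succ (succ zero)) (succ (succ (succ (succ (succ zero))))) (vcons Nat (succ zero) (succ zero) (vcons Nat zero (succ (succ zero)) (vnil Nat))))
reduction steps (normal order): 16
started in normal form: no
first redex: a beta-redex


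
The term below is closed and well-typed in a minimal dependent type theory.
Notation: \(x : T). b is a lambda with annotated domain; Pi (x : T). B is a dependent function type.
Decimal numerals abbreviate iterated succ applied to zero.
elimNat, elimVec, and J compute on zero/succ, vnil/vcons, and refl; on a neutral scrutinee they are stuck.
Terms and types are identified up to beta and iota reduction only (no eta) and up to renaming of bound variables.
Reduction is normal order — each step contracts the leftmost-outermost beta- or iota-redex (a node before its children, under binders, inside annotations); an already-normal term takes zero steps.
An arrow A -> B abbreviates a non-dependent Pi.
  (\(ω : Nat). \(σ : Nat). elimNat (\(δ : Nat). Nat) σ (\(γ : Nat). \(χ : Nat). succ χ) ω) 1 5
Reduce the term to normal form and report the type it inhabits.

resulting normal form:
  6
inferred type:
  Nat
observation: the leftmost-outermost redex is a beta-redex, and normalization takes 6 steps.


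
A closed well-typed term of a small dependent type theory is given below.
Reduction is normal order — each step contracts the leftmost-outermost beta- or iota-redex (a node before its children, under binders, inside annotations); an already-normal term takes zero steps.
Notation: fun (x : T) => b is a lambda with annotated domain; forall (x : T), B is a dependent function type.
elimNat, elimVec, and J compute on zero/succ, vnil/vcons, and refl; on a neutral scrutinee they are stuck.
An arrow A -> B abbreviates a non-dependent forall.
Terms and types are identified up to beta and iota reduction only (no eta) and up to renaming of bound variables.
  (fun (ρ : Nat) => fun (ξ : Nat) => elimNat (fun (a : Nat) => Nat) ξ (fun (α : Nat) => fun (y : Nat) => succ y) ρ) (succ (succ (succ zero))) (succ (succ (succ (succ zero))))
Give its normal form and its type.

normal form:
  succ (succ (succ (succ (succ (succ (succ zero))))))
type:
  Nat


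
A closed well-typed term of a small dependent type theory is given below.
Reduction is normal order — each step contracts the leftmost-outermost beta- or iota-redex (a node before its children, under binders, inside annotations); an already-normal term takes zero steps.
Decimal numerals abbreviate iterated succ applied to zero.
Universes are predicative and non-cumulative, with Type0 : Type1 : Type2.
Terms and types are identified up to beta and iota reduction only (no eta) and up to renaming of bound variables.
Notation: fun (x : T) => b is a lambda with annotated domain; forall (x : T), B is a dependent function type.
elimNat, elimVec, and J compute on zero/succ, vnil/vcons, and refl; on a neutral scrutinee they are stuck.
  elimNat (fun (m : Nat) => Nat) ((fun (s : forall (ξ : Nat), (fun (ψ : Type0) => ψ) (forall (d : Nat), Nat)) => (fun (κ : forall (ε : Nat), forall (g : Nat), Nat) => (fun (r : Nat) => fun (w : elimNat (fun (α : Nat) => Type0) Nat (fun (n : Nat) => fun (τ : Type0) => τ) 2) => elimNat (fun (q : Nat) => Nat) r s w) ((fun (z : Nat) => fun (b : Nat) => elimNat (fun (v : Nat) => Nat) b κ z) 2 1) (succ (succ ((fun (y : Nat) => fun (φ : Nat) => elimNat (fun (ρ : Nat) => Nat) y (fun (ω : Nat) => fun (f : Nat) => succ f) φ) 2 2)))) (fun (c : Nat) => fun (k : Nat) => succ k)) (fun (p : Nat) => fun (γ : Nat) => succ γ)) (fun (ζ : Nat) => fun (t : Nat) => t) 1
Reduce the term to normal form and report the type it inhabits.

reduced normal form:
  9
the term's type:
  Nat
observation: the first redex contracted is an elimNat iota-redex; the normal form is reached in 45 normal-order steps.


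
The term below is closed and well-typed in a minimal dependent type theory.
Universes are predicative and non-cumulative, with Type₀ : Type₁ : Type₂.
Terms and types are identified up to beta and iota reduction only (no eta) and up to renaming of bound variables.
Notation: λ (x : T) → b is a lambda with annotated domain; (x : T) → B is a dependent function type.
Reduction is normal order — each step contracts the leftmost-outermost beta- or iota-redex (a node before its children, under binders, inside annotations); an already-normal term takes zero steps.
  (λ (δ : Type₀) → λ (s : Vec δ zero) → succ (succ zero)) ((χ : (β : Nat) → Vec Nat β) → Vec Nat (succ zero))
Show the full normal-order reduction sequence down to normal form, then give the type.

reduction (normal order):
  (λ (δ : Type₀) → λ (s : Vec δ zero) → succ (succ zero)) ((χ : (β : Nat) → Vec Nat β) → Vec Nat (succ zero))
  ~> λ (δ : Vec ((s : (χ : Nat) → Vec Nat χ) → Vec Nat (succ zero)) zero) → succ (succ zero)
inferred type:
  (δ : Vec ((s : (χ : Nat) → Vec Nat χ) → Vec Nat (succ zero)) zero) → Nat


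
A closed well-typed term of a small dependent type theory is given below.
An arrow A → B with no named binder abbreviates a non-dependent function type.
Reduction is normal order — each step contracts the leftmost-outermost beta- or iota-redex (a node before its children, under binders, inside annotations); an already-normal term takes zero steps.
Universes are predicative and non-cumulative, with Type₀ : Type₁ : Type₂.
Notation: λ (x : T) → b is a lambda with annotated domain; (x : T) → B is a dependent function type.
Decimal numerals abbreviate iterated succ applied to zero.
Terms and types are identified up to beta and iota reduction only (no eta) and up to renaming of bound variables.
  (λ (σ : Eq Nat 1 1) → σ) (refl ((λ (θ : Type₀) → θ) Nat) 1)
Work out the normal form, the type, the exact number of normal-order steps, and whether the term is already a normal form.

reduced normal form:
  refl Nat 1
inferred type:
  Eq Nat 1 1
reduction steps (normal order): 2
started in normal form: no
first redex: a beta-redex


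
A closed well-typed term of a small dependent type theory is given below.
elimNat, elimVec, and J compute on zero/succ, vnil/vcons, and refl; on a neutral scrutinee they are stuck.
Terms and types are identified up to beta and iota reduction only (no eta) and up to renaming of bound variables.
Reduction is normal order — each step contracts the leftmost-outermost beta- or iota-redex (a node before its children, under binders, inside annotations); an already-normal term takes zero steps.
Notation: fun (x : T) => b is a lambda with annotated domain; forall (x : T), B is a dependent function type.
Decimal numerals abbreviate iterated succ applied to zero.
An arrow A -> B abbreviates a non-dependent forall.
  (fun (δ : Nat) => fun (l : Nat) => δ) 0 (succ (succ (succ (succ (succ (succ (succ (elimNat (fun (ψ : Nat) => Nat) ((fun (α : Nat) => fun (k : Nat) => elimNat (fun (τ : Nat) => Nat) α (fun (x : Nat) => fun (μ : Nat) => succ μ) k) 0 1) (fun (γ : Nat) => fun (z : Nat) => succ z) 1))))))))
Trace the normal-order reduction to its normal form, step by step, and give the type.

normal-order reduction:
  (fun (δ : Nat) => fun (l : Nat) => δ) 0 (succ (succ (succ (succ (succ (succ (succ (elimNat (fun (ψ : Nat) => Nat) ((fun (α : Nat) => fun (k : Nat) => elimNat (fun (τ : Nat) => Nat) α (fun (x : Nat) => fun (μ : Nat) => succ μ) k) 0 1) (fun (γ : Nat) => fun (z : Nat) => succ z) 1))))))))
  ~> (fun (δ : Nat) => 0) (succ (succ (succ (succ (succ (succ (succ (elimNat (fun (l : Nat) => Nat) ((fun (ψ : Nat) => fun (α : Nat) => elimNat (fun (k : Nat) => Nat) ψ (fun (τ : Nat) => fun (x : Nat) => succ x) α) 0 1) (fun (μ : Nat) => fun (γ : Nat) => succ γ) 1))))))))
  ~> 0
the term's type:
  Nat


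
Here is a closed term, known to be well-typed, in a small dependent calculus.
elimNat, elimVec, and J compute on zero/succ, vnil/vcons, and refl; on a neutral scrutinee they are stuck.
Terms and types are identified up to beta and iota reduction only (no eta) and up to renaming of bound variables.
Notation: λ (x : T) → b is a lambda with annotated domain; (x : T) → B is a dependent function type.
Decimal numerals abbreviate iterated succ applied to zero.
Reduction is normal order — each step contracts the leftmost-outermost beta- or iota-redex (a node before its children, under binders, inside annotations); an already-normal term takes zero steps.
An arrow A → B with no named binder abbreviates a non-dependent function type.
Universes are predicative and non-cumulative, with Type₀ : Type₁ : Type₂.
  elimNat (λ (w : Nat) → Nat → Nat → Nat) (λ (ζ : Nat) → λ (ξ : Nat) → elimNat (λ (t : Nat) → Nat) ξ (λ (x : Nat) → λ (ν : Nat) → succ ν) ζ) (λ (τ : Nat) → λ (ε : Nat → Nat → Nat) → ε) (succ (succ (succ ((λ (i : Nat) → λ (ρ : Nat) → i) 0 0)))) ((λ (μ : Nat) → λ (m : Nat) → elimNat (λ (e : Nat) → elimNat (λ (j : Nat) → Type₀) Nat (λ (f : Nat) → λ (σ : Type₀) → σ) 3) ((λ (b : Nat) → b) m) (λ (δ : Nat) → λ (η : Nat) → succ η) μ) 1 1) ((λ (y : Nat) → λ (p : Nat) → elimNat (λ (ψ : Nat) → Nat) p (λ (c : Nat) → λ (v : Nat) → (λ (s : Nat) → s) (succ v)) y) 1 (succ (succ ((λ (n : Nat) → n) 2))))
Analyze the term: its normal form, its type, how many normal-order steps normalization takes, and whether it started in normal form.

resulting normal form:
  7
the term's type:
  Nat
normal-order step count: 36
term was already normal: no
first contracted redex: an elimNat iota-redex


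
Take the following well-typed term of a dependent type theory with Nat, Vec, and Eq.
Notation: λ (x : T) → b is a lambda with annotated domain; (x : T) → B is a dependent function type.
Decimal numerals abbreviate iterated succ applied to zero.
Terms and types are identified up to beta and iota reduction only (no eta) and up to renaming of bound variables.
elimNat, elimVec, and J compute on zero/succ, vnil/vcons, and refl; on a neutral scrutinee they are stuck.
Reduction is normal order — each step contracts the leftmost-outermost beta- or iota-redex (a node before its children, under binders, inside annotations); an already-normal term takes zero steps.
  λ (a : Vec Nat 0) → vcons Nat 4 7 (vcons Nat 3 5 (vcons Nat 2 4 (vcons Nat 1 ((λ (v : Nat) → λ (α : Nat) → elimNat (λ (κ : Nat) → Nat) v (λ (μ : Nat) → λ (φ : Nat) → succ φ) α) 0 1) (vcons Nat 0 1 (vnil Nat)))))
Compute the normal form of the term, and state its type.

normal form:
  λ (a : Vec Nat 0) → vcons Nat 4 7 (vcons Nat 3 5 (vcons Nat 2 4 (vcons Nat 1 1 (vcons Nat 0 1 (vnil Nat)))))
type:
  (a : Vec Nat 0) → Vec Nat 5


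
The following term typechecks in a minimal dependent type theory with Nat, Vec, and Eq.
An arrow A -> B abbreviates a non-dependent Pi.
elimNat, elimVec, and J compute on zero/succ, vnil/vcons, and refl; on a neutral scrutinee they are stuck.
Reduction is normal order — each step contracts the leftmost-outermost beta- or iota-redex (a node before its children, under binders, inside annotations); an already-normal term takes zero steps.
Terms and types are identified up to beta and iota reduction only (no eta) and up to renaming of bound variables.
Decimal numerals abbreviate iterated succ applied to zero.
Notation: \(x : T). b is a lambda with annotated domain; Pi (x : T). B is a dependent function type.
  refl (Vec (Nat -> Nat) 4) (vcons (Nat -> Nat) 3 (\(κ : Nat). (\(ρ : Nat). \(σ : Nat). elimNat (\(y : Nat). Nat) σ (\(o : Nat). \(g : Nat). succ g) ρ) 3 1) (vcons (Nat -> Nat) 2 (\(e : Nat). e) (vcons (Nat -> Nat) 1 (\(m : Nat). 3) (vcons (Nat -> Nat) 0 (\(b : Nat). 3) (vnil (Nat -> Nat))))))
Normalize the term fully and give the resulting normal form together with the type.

resulting normal form:
  refl (Vec (Nat -> Nat) 4) (vcons (Nat -> Nat) 3 (\(κ : Nat). 4) (vcons (Nat -> Nat) 2 (\(ρ : Nat). ρ) (vcons (Nat -> Nat) 1 (\(σ : Nat). 3) (vcons (Nat -> Nat) 0 (\(y : Nat). 3) (vnil (Nat -> Nat))))))
inferred type:
  Eq (Vec (Nat -> Nat) 4) (vcons (Nat -> Nat) 3 (\(κ : Nat). 4) (vcons (Nat -> Nat) 2 (\(ρ : Nat). ρ) (vcons (Nat -> Nat) 1 (\(σ : Nat). 3) (vcons (Nat -> Nat) 0 (\(y : Nat). 3) (vnil (Nat -> Nat)))))) (vcons (Nat -> Nat) 3 (\(o : Nat). 4) (vcons (Nat -> Nat) 2 (\(g : Nat). g) (vcons (Nat -> Nat) 1 (\(e : Nat). 3) (vcons (Nat -> Nat) 0 (\(m : Nat). 3) (vnil (Nat -> Nat))))))


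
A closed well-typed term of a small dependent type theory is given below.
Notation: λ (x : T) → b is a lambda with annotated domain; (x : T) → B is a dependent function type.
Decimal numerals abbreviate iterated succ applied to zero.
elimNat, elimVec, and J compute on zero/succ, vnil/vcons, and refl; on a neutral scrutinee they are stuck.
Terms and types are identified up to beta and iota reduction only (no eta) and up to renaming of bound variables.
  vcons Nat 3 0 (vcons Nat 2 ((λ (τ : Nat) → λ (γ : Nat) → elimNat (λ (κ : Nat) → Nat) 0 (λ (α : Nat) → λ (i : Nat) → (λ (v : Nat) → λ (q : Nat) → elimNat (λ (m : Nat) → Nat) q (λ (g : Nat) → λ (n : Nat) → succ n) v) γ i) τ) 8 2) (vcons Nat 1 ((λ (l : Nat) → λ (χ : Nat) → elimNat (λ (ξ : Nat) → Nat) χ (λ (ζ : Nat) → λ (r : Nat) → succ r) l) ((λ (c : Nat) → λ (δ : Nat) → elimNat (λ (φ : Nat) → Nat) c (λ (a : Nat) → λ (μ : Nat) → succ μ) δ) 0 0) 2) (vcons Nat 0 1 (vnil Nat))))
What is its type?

the term's type:
  Vec Nat 4


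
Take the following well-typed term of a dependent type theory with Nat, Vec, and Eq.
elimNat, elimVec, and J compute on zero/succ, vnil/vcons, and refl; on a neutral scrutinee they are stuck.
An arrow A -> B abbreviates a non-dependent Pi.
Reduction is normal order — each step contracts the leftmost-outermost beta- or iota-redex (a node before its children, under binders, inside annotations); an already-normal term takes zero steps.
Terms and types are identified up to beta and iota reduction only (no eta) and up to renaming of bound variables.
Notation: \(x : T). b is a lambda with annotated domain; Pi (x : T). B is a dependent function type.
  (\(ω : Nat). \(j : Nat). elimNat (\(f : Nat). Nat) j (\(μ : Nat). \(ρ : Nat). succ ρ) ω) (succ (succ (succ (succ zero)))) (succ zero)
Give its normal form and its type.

normal form:
  succ (succ (succ (succ (succ zero))))
inferred type:
  Nat


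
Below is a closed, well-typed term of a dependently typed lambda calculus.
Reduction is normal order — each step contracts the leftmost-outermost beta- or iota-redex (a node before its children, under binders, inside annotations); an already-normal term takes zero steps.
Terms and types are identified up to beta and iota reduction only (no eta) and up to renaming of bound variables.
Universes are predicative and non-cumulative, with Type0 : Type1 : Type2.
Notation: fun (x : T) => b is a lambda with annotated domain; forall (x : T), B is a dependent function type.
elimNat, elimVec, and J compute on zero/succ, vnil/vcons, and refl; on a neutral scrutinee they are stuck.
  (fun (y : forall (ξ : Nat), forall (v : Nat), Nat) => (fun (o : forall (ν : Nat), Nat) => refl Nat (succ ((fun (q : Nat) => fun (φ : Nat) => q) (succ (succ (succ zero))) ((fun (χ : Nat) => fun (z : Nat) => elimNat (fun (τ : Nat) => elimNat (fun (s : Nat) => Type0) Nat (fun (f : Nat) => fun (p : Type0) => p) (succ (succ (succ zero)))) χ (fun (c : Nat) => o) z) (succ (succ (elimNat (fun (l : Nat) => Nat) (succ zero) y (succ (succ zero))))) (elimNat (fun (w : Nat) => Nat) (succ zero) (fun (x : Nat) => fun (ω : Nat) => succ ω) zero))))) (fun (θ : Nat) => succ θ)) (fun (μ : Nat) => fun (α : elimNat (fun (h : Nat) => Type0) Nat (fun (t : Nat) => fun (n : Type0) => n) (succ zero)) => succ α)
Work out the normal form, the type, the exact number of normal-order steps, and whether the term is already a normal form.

resulting normal form:
  refl Nat (succ (succ (succ (succ zero))))
inferred type:
  Eq Nat (succ (succ (succ (succ zero)))) (succ (succ (succ (succ zero))))
steps to reach normal form (normal order): 4
started in normal form: no
first contracted redex: a beta-redex


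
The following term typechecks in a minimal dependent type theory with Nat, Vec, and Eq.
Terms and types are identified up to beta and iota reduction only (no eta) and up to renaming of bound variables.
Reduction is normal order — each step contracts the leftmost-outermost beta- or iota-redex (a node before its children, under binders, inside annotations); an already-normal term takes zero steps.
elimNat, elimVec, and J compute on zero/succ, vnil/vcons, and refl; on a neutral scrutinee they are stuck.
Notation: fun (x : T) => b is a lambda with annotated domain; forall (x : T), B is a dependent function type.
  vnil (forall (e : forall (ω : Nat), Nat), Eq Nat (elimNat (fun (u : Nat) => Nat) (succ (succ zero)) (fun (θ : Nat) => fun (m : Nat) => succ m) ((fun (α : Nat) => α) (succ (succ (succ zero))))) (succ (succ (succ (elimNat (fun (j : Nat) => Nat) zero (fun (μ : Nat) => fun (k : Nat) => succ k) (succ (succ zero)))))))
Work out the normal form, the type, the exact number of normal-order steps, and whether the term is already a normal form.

reduced normal form:
  vnil (forall (e : forall (ω : Nat), Nat), Eq Nat (succ (succ (succ (succ (succ zero))))) (succ (succ (succ (succ (succ zero))))))
inferred type:
  Vec (forall (e : forall (ω : Nat), Nat), Eq Nat (succ (succ (succ (succ (succ zero))))) (succ (succ (succ (succ (succ zero)))))) zero
steps to reach normal form (normal order): 18
started in normal form: no
first contracted redex: a beta-redex


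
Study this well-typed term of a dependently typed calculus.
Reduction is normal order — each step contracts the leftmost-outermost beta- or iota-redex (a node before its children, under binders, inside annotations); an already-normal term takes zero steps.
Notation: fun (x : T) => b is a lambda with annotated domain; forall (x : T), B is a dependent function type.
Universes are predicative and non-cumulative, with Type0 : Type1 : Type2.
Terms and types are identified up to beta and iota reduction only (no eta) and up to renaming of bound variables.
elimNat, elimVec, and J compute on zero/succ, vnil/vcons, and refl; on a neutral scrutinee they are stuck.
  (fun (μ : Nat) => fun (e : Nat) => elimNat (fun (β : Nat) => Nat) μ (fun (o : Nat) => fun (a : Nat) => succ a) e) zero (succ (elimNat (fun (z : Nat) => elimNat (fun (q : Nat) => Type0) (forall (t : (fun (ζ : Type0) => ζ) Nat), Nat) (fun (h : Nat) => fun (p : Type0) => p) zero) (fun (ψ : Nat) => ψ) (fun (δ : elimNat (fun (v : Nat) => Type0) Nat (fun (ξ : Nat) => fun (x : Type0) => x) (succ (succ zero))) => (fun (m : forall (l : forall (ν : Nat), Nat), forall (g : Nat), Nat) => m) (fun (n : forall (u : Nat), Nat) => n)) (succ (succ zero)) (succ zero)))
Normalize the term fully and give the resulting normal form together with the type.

normal form:
  succ (succ zero)
inferred type:
  Nat
observation: 19 normal-order steps separate the term from its normal form.


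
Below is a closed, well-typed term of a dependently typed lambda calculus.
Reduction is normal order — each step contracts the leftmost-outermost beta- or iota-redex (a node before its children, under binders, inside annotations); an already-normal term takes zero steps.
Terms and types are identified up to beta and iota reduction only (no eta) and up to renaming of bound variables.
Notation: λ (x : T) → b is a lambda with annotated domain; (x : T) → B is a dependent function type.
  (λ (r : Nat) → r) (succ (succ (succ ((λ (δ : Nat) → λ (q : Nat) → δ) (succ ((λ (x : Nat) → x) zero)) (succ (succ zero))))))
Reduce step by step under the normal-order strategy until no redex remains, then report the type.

normal-order reduction sequence:
  (λ (r : Nat) → r) (succ (succ (succ ((λ (δ : Nat) → λ (q : Nat) → δ) (succ ((λ (x : Nat) → x) zero)) (succ (succ zero))))))
  ~> succ (succ (succ ((λ (r : Nat) → λ (δ : Nat) → r) (succ ((λ (q : Nat) → q) zero)) (succ (succ zero)))))
  ~> succ (succ (succ ((λ (r : Nat) → succ ((λ (δ : Nat) → δ) zero)) (succ (succ zero)))))
  ~> succ (succ (succ (succ ((λ (r : Nat) → r) zero))))
  ~> succ (succ (succ (succ zero)))
inferred type:
  Nat


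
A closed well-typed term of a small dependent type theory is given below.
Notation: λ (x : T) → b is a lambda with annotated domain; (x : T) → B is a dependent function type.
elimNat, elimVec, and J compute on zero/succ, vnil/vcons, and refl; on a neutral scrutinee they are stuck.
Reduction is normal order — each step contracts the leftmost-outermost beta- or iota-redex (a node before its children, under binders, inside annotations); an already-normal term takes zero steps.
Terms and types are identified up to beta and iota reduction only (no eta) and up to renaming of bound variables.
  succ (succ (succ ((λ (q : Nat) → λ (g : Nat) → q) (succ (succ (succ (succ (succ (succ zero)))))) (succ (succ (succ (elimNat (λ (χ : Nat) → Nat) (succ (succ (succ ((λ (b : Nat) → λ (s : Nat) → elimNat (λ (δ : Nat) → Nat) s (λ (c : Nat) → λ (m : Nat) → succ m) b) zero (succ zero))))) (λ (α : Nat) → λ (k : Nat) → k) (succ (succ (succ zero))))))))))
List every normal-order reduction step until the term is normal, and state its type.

normal-order reduction sequence:
  succ (succ (succ ((λ (q : Nat) → λ (g : Nat) → q) (succ (succ (succ (succ (succ (succ zero)))))) (succ (succ (succ (elimNat (λ (χ : Nat) → Nat) (succ (succ (succ ((λ (b : Nat) → λ (s : Nat) → elimNat (λ (δ : Nat) → Nat) s (λ (c : Nat) → λ (m : Nat) → succ m) b) zero (succ zero))))) (λ (α : Nat) → λ (k : Nat) → k) (succ (succ (succ zero))))))))))
  ~> succ (succ (succ ((λ (q : Nat) → succ (succ (succ (succ (succ (succ zero)))))) (succ (succ (succ (elimNat (λ (g : Nat) → Nat) (succ (succ (succ ((λ (χ : Nat) → λ (b : Nat) → elimNat (λ (s : Nat) → Nat) b (λ (δ : Nat) → λ (c : Nat) → succ c) χ) zero (succ zero))))) (λ (m : Nat) → λ (α : Nat) → α) (succ (succ (succ zero))))))))))
  ~> succ (succ (succ (succ (succ (succ (succ (succ (succ zero))))))))
inferred type:
  Nat


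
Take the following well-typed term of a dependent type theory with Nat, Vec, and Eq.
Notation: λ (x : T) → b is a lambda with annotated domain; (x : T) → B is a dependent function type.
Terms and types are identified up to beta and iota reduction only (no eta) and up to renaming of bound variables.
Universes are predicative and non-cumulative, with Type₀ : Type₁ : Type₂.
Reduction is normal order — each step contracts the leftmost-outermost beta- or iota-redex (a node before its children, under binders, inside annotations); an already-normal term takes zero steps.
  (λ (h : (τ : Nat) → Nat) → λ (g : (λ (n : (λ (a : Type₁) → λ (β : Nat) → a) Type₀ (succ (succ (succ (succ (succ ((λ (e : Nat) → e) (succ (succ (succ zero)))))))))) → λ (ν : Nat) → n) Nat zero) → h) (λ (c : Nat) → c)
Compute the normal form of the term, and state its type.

normal form:
  λ (h : Nat) → λ (τ : Nat) → τ
type:
  (h : Nat) → (τ : Nat) → Nat
observation: reduction starts at a beta-redex, and 3 normal-order steps reach the normal form.


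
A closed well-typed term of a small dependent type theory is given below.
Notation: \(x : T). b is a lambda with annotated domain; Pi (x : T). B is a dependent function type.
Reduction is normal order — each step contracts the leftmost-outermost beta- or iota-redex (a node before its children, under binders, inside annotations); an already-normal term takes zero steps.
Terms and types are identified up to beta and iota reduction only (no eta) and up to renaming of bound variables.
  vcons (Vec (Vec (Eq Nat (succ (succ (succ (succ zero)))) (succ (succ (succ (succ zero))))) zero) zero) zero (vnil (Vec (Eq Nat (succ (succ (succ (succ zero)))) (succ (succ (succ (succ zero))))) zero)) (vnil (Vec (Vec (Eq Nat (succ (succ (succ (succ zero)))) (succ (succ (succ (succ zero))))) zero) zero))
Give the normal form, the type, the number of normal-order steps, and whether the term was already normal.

resulting normal form:
  vcons (Vec (Vec (Eq Nat (succ (succ (succ (succ zero)))) (succ (succ (succ (succ zero))))) zero) zero) zero (vnil (Vec (Eq Nat (succ (succ (succ (succ zero)))) (succ (succ (succ (succ zero))))) zero)) (vnil (Vec (Vec (Eq Nat (succ (succ (succ (succ zero)))) (succ (succ (succ (succ zero))))) zero) zero))
type:
  Vec (Vec (Vec (Eq Nat (succ (succ (succ (succ zero)))) (succ (succ (succ (succ zero))))) zero) zero) (succ zero)
reduction steps (normal order): 0
term was already normal: yes


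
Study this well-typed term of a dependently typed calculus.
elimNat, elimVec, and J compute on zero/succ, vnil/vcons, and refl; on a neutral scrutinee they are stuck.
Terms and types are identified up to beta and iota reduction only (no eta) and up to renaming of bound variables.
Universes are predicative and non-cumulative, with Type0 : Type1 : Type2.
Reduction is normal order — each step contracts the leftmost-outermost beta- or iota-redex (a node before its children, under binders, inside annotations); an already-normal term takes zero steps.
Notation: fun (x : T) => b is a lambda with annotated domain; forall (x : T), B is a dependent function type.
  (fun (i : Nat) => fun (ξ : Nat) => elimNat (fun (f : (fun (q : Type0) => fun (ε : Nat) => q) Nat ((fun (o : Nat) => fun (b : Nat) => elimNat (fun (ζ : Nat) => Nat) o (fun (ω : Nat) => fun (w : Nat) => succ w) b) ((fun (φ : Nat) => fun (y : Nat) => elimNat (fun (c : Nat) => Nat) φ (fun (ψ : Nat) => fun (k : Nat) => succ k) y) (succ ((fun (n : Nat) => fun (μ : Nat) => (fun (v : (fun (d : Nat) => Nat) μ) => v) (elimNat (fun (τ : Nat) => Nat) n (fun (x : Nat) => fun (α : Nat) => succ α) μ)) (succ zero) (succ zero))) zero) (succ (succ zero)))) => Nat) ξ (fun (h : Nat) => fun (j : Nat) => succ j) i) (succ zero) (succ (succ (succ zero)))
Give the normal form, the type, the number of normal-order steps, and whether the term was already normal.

reduced normal form:
  succ (succ (succ (succ zero)))
the term's type:
  Nat
steps to reach normal form (normal order): 6
term was already normal: no
first contracted redex: a beta-redex


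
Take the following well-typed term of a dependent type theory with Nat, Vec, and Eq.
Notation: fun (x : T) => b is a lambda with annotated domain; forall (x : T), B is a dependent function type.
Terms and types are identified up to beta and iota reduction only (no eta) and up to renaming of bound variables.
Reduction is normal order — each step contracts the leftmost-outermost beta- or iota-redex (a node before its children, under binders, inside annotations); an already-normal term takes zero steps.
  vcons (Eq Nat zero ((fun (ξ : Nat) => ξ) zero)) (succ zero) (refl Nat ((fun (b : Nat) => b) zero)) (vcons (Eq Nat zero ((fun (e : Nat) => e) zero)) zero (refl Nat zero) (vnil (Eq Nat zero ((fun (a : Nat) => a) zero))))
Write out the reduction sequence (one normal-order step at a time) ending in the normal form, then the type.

normal-order reduction sequence:
  vcons (Eq Nat zero ((fun (ξ : Nat) => ξ) zero)) (succ zero) (refl Nat ((fun (b : Nat) => b) zero)) (vcons (Eq Nat zero ((fun (e : Nat) => e) zero)) zero (refl Nat zero) (vnil (Eq Nat zero ((fun (a : Nat) => a) zero))))
  ~> vcons (Eq Nat zero zero) (succ zero) (refl Nat ((fun (ξ : Nat) => ξ) zero)) (vcons (Eq Nat zero ((fun (b : Nat) => b) zero)) zero (refl Nat zero) (vnil (Eq Nat zero ((fun (e : Nat) => e) zero))))
  ~> vcons (Eq Nat zero zero) (succ zero) (refl Nat zero) (vcons (Eq Nat zero ((fun (ξ : Nat) => ξ) zero)) zero (refl Nat zero) (vnil (Eq Nat zero ((fun (b : Nat) => b) zero))))
  ~> vcons (Eq Nat zero zero) (succ zero) (refl Nat zero) (vcons (Eq Nat zero zero) zero (refl Nat zero) (vnil (Eq Nat zero ((fun (ξ : Nat) => ξ) zero))))
  ~> vcons (Eq Nat zero zero) (succ zero) (refl Nat zero) (vcons (Eq Nat zero zero) zero (refl Nat zero) (vnil (Eq Nat zero zero)))
the term's type:
  Vec (Eq Nat zero zero) (succ (succ zero))


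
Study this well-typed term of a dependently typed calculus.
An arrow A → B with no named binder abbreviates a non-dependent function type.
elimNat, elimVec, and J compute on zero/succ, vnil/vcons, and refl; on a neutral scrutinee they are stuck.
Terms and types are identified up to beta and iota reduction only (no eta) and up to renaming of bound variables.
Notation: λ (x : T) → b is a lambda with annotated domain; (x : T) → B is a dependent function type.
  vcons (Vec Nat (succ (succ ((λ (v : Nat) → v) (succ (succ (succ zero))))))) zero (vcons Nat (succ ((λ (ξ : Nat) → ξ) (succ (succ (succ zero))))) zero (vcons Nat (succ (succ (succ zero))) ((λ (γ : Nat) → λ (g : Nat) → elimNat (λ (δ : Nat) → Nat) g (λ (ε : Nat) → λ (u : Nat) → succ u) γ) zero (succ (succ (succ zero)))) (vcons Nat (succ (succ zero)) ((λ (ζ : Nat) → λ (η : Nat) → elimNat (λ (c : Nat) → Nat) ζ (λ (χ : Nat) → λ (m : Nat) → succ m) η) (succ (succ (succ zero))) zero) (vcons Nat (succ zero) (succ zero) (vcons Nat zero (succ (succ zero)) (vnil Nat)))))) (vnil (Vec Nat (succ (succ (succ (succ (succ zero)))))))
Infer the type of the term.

type:
  Vec (Vec Nat (succ (succ (succ (succ (succ zero)))))) (succ zero)


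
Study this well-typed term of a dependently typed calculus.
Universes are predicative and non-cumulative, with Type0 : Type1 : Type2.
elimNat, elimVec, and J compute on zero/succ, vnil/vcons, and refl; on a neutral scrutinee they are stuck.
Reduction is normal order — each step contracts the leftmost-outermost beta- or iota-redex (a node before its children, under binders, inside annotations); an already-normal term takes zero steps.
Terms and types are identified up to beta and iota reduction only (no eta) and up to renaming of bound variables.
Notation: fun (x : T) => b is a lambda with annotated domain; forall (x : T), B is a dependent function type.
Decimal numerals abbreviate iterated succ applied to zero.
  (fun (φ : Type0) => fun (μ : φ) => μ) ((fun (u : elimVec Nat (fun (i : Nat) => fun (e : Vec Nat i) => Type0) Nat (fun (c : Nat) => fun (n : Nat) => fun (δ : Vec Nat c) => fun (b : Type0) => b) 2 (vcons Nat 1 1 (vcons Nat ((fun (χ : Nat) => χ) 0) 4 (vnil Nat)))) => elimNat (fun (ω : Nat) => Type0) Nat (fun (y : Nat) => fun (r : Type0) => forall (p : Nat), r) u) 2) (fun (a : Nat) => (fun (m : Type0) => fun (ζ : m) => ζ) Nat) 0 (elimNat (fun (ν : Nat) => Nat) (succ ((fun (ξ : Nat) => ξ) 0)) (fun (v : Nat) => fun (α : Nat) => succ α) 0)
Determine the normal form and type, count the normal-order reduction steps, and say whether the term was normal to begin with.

resulting normal form:
  1
type:
  Nat
reduction steps (normal order): 7
term was already normal: no
first redex: a beta-redex


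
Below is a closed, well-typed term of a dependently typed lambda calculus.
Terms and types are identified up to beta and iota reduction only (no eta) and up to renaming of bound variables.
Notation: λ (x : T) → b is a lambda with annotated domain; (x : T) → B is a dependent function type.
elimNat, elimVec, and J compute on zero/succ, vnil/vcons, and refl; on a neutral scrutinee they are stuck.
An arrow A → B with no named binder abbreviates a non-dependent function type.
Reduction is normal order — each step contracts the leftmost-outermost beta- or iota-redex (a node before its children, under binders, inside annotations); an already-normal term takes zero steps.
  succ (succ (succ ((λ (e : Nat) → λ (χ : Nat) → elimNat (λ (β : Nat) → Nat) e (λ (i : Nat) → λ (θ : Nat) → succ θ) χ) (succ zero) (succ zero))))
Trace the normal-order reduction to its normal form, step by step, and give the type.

normal-order reduction:
  succ (succ (succ ((λ (e : Nat) → λ (χ : Nat) → elimNat (λ (β : Nat) → Nat) e (λ (i : Nat) → λ (θ : Nat) → succ θ) χ) (succ zero) (succ zero))))
  ~> succ (succ (succ ((λ (e : Nat) → elimNat (λ (χ : Nat) → Nat) (succ zero) (λ (β : Nat) → λ (i : Nat) → succ i) e) (succ zero))))
  ~> succ (succ (succ (elimNat (λ (e : Nat) → Nat) (succ zero) (λ (χ : Nat) → λ (β : Nat) → succ β) (succ zero))))
  ~> succ (succ (succ ((λ (e : Nat) → λ (χ : Nat) → succ χ) zero (elimNat (λ (β : Nat) → Nat) (succ zero) (λ (i : Nat) → λ (θ : Nat) → succ θ) zero))))
  ~> succ (succ (succ ((λ (e : Nat) → succ e) (elimNat (λ (χ : Nat) → Nat) (succ zero) (λ (β : Nat) → λ (i : Nat) → succ i) zero))))
  ~> succ (succ (succ (succ (elimNat (λ (e : Nat) → Nat) (succ zero) (λ (χ : Nat) → λ (β : Nat) → succ β) zero))))
  ~> succ (succ (succ (succ (succ zero))))
the term's type:
  Nat


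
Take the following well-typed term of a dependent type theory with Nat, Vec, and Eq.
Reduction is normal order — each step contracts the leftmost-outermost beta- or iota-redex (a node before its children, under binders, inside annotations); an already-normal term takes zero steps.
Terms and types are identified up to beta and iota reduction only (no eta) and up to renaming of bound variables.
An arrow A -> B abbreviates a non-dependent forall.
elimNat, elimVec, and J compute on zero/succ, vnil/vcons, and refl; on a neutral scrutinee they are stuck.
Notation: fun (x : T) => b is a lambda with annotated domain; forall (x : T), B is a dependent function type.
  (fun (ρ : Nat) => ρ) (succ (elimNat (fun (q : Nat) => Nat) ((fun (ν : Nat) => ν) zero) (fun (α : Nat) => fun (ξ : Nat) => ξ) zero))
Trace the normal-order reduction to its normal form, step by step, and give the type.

normal-order reduction sequence:
  (fun (ρ : Nat) => ρ) (succ (elimNat (fun (q : Nat) => Nat) ((fun (ν : Nat) => ν) zero) (fun (α : Nat) => fun (ξ : Nat) => ξ) zero))
  ~> succ (elimNat (fun (ρ : Nat) => Nat) ((fun (q : Nat) => q) zero) (fun (ν : Nat) => fun (α : Nat) => α) zero)
  ~> succ ((fun (ρ : Nat) => ρ) zero)
  ~> succ zero
type:
  Nat


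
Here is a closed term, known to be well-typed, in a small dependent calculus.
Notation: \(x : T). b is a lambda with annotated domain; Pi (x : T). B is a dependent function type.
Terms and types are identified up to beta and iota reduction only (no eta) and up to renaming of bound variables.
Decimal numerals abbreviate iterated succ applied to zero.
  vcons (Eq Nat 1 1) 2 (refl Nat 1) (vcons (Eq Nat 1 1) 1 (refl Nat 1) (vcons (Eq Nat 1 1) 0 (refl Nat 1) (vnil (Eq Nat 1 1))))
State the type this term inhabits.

inferred type:
  Vec (Eq Nat 1 1) 3


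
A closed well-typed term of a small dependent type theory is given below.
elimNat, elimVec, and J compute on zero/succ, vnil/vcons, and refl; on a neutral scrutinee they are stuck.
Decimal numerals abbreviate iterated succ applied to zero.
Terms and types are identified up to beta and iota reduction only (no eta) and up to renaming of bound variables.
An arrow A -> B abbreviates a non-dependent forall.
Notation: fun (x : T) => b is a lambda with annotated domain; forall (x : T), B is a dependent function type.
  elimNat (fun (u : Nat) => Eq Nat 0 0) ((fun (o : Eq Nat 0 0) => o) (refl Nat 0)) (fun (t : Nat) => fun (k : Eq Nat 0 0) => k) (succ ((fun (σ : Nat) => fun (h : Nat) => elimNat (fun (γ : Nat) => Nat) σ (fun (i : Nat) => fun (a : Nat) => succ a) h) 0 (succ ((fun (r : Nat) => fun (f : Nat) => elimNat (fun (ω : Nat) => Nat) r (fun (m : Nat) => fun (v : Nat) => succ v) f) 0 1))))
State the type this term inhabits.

inferred type:
  Eq Nat 0 0


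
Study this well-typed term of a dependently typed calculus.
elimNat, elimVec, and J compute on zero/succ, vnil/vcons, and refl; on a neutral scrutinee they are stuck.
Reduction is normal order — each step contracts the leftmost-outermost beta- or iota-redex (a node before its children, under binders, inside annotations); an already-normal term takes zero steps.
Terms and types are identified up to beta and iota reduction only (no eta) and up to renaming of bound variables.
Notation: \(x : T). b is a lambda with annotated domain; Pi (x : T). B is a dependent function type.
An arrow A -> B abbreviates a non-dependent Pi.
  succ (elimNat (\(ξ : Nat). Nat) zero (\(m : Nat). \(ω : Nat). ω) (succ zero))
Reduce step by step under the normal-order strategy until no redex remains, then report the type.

reduction (normal order):
  succ (elimNat (\(ξ : Nat). Nat) zero (\(m : Nat). \(ω : Nat). ω) (succ zero))
  ~> succ ((\(ξ : Nat). \(m : Nat). m) zero (elimNat (\(ω : Nat). Nat) zero (\(d : Nat). \(c : Nat). c) zero))
  ~> succ ((\(ξ : Nat). ξ) (elimNat (\(m : Nat). Nat) zero (\(ω : Nat). \(d : Nat). d) zero))
  ~> succ (elimNat (\(ξ : Nat). Nat) zero (\(m : Nat). \(ω : Nat). ω) zero)
  ~> succ zero
type:
  Nat
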